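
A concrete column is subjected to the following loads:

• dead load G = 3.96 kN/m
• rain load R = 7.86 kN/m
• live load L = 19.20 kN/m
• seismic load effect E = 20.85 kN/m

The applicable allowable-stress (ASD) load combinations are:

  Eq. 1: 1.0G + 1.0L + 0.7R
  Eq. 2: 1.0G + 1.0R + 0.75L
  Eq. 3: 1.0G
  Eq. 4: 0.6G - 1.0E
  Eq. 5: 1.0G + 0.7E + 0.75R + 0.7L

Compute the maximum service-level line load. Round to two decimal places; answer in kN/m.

Eq. 1: 1.0(3.96) + 1.0(19.20) + 0.7(7.86) = 3.96 + 19.20 + 5.50 = 28.66
Eq. 2: 1.0(3.96) + 1.0(7.86) + 0.75(19.20) = 3.96 + 7.86 + 14.40 = 26.22
Eq. 3: 1.0(3.96) = 3.96
Eq. 4: 0.6(3.96) - 1.0(20.85) = 2.38 - 20.85 = -18.47
Eq. 5: 1.0(3.96) + 0.7(20.85) + 0.75(7.86) + 0.7(19.20) = 37.89
Maximum is from combination 5.

37.89 kN/m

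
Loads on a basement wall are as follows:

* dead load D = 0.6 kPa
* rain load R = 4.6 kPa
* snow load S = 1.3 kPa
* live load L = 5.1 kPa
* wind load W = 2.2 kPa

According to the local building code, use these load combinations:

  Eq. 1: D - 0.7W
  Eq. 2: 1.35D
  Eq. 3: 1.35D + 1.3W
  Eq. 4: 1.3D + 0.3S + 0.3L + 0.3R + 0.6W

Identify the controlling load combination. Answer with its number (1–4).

Combination 4

Eq. 1: 1.0(0.6) - 0.7(2.2) = 0.60 - 1.54 = -0.94
Eq. 2: 1.35(0.6) = 0.81
Eq. 3: 1.35(0.6) + 1.3(2.2) = 0.81 + 2.86 = 3.67
Eq. 4: 1.3(0.6) + 0.3(1.3) + 0.3(5.1) + 0.3(4.6) + 0.6(2.2) = 0.78 + 0.39 + 1.53 + 1.38 + 1.32 = 5.40
The largest value is 5.40 kPa from combination 4.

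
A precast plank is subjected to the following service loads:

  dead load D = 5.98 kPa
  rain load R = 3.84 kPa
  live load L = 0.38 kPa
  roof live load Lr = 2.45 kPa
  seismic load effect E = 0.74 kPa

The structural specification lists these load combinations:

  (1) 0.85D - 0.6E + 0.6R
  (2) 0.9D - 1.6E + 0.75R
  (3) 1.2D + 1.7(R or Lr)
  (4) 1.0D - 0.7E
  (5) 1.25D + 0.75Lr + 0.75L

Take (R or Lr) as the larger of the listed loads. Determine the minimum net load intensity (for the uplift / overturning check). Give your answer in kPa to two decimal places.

(R or Lr) → R = 3.84 kPa.
(1) 0.85(5.98) - 0.6(0.74) + 0.6(3.84) = 6.94
(2) 0.9(5.98) - 1.6(0.74) + 0.75(3.84) = 7.08
(3) 1.2(5.98) + 1.7(3.84) = 13.70
(4) 1.0(5.98) - 0.7(0.74) = 5.46
(5) 1.25(5.98) + 0.75(2.45) + 0.75(0.38) = 9.60
Combination 4 gives the minimum: 5.46 kPa.

5.46 kPa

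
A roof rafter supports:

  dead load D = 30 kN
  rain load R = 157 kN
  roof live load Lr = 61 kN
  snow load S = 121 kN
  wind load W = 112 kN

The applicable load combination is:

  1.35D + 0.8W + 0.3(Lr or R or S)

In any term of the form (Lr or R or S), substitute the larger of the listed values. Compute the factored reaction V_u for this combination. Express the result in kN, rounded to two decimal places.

177.20 kN

(Lr or R or S) → R = 157 kN.
1.35(30) + 0.8(112) + 0.3(157) = 40.50 + 89.60 + 47.10 = 177.20
V_u = 177.20 kN.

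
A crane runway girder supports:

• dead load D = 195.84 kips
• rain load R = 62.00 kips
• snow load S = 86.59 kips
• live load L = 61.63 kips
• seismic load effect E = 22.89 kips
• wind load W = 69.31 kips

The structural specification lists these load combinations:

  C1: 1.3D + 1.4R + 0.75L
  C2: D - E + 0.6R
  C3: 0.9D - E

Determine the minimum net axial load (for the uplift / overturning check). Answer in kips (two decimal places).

C1: 1.3(195.84) + 1.4(62.00) + 0.75(61.63) = 387.61
C2: 1.0(195.84) - 1.0(22.89) + 0.6(62.00) = 210.15
C3: 0.9(195.84) - 1.0(22.89) = 153.37
Combination 3 gives the minimum: 153.37 kips.

153.37 kips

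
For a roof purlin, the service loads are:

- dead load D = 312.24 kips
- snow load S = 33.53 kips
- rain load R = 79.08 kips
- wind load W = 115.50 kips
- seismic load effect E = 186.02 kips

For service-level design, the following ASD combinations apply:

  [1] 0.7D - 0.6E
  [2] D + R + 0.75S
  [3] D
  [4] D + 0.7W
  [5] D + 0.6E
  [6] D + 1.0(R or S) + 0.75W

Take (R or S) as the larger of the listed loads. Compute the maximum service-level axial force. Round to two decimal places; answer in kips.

477.95 kips

(R or S) → R = 79.08 kips.
[1] 0.7(312.24) - 0.6(186.02) = 218.57 - 111.61 = 106.96
[2] 1.0(312.24) + 1.0(79.08) + 0.75(33.53) = 312.24 + 79.08 + 25.15 = 416.47
[3] 1.0(312.24) = 312.24
[4] 1.0(312.24) + 0.7(115.50) = 312.24 + 80.85 = 393.09
[5] 1.0(312.24) + 0.6(186.02) = 312.24 + 111.61 = 423.85
[6] 1.0(312.24) + 1.0(79.08) + 0.75(115.50) = 312.24 + 79.08 + 86.63 = 477.95
Maximum is from combination 6.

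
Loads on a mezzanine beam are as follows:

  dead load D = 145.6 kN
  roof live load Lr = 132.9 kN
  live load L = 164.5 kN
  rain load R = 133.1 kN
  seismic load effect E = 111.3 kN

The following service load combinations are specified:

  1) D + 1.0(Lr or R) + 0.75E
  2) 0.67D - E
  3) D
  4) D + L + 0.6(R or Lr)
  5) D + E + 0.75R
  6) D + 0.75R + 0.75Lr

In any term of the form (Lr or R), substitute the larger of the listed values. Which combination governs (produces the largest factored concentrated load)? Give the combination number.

Combination 4

(Lr or R) → R = 133.1 kN; (R or Lr) → R = 133.1 kN.
1) 1.0(145.6) + 1.0(133.1) + 0.75(111.3) = 145.6 + 133.1 + 83.5 = 362.2
2) 0.67(145.6) - 1.0(111.3) = 97.6 - 111.3 = -13.7
3) 1.0(145.6) = 145.6
4) 1.0(145.6) + 1.0(164.5) + 0.6(133.1) = 145.6 + 164.5 + 79.9 = 390.0
5) 1.0(145.6) + 1.0(111.3) + 0.75(133.1) = 145.6 + 111.3 + 99.8 = 356.7
6) 1.0(145.6) + 0.75(133.1) + 0.75(132.9) = 145.6 + 99.8 + 99.7 = 345.1
The largest value is 390.0 kN from combination 4.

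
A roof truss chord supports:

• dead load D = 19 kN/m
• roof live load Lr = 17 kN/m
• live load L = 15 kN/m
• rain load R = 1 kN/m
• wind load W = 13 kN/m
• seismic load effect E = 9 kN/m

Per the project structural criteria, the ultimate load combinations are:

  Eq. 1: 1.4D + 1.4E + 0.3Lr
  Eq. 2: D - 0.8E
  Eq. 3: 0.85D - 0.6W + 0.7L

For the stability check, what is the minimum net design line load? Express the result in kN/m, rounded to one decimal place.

11.8 kN/m

Eq. 1: 1.4(19) + 1.4(9) + 0.3(17) = 26.6 + 12.6 + 5.1 = 44.3
Eq. 2: 1.0(19) - 0.8(9) = 19.0 - 7.2 = 11.8
Eq. 3: 0.85(19) - 0.6(13) + 0.7(15) = 16.2 - 7.8 + 10.5 = 18.9
Combination 2 gives the minimum: 11.8 kN/m.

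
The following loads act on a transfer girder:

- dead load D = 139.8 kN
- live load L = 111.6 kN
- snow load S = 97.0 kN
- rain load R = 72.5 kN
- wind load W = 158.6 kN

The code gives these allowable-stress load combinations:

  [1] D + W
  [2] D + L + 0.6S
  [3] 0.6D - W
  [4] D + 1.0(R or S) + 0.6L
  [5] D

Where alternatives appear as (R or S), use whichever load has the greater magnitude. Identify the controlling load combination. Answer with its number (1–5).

Combination 2

(R or S) → S = 97.0 kN.
[1] 1.0(139.8) + 1.0(158.6) = 139.8 + 158.6 = 298.4
[2] 1.0(139.8) + 1.0(111.6) + 0.6(97.0) = 139.8 + 111.6 + 58.2 = 309.6
[3] 0.6(139.8) - 1.0(158.6) = 83.9 - 158.6 = -74.7
[4] 1.0(139.8) + 1.0(97.0) + 0.6(111.6) = 139.8 + 97.0 + 67.0 = 303.8
[5] 1.0(139.8) = 139.8
The largest value is 309.6 kN from combination 2.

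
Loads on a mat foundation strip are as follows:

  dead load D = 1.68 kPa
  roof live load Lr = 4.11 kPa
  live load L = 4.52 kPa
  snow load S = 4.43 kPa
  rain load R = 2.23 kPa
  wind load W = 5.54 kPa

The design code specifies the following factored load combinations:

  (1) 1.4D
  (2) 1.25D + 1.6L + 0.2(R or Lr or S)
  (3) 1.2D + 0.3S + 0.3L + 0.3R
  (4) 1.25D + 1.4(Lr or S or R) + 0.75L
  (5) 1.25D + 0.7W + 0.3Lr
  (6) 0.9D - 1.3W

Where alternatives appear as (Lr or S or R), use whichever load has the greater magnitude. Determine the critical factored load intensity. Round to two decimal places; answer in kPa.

11.69 kPa

(R or Lr or S) → S = 4.43 kPa; (Lr or S or R) → S = 4.43 kPa.
(1) 1.4(1.68) = 2.35
(2) 1.25(1.68) + 1.6(4.52) + 0.2(4.43) = 2.10 + 7.23 + 0.89 = 10.22
(3) 1.2(1.68) + 0.3(4.43) + 0.3(4.52) + 0.3(2.23) = 5.37
(4) 1.25(1.68) + 1.4(4.43) + 0.75(4.52) = 2.10 + 6.20 + 3.39 = 11.69
(5) 1.25(1.68) + 0.7(5.54) + 0.3(4.11) = 2.10 + 3.88 + 1.23 = 7.21
(6) 0.9(1.68) - 1.3(5.54) = 1.51 - 7.20 = -5.69
Maximum is from combination 4.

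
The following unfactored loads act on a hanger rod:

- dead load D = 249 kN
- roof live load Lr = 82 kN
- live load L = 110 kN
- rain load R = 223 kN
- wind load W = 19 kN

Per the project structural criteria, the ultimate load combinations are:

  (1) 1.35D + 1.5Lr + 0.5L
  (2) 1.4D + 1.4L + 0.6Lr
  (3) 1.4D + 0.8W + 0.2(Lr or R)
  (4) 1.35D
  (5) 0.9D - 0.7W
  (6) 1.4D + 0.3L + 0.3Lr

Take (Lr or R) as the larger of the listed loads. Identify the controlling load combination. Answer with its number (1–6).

(Lr or R) → R = 223 kN.
(1) 1.35(249) + 1.5(82) + 0.5(110) = 514.2
(2) 1.4(249) + 1.4(110) + 0.6(82) = 551.8
(3) 1.4(249) + 0.8(19) + 0.2(223) = 408.4
(4) 1.35(249) = 336.2
(5) 0.9(249) - 0.7(19) = 210.8
(6) 1.4(249) + 0.3(110) + 0.3(82) = 406.2
The largest value is 551.8 kN from combination 2.

Combination 2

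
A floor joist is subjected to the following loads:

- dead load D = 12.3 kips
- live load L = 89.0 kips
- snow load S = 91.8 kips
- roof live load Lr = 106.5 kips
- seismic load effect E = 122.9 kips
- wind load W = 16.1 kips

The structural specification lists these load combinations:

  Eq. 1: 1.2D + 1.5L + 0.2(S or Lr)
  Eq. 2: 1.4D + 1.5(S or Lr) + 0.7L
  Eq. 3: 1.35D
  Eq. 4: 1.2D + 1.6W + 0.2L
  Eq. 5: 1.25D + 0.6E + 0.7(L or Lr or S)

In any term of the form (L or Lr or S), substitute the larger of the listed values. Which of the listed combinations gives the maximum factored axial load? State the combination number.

Combination 2

(S or Lr) → Lr = 106.5 kips; (L or Lr or S) → Lr = 106.5 kips.
Eq. 1: 1.2(12.3) + 1.5(89.0) + 0.2(106.5) = 169.6
Eq. 2: 1.4(12.3) + 1.5(106.5) + 0.7(89.0) = 239.3
Eq. 3: 1.35(12.3) = 16.6
Eq. 4: 1.2(12.3) + 1.6(16.1) + 0.2(89.0) = 58.3
Eq. 5: 1.25(12.3) + 0.6(122.9) + 0.7(106.5) = 163.7
The largest value is 239.3 kips from combination 2.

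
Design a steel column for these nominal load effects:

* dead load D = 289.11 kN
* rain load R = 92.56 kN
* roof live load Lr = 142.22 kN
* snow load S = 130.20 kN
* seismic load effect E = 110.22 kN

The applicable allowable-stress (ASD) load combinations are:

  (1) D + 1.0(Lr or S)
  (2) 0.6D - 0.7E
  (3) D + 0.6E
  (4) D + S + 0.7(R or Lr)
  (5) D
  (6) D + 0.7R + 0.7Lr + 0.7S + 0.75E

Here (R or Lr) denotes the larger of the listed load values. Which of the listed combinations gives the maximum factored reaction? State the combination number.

(Lr or S) → Lr = 142.22 kN; (R or Lr) → Lr = 142.22 kN.
(1) 1.0(289.11) + 1.0(142.22) = 289.11 + 142.22 = 431.33
(2) 0.6(289.11) - 0.7(110.22) = 96.31
(3) 1.0(289.11) + 0.6(110.22) = 289.11 + 66.13 = 355.24
(4) 1.0(289.11) + 1.0(130.20) + 0.7(142.22) = 289.11 + 130.20 + 99.55 = 518.86
(5) 1.0(289.11) = 289.11
(6) 1.0(289.11) + 0.7(92.56) + 0.7(142.22) + 0.7(130.20) + 0.75(110.22) = 289.11 + 64.79 + 99.55 + 91.14 + 82.67 = 627.26
The largest value is 627.26 kN from combination 6.

Combination 6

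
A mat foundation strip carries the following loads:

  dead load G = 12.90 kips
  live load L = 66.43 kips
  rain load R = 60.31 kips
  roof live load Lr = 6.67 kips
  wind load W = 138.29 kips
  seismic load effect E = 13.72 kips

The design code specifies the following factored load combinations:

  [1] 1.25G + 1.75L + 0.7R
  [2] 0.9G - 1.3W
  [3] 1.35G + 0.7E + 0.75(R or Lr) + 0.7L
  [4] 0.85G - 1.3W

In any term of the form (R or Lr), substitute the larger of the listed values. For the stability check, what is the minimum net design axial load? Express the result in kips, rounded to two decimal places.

-168.81 kips

(R or Lr) → R = 60.31 kips.
[1] 1.25(12.90) + 1.75(66.43) + 0.7(60.31) = 174.59
[2] 0.9(12.90) - 1.3(138.29) = 11.61 - 179.78 = -168.17
[3] 1.35(12.90) + 0.7(13.72) + 0.75(60.31) + 0.7(66.43) = 17.42 + 9.60 + 45.23 + 46.50 = 118.75
[4] 0.85(12.90) - 1.3(138.29) = 10.97 - 179.78 = -168.81
Combination 4 gives the minimum: -168.81 kips.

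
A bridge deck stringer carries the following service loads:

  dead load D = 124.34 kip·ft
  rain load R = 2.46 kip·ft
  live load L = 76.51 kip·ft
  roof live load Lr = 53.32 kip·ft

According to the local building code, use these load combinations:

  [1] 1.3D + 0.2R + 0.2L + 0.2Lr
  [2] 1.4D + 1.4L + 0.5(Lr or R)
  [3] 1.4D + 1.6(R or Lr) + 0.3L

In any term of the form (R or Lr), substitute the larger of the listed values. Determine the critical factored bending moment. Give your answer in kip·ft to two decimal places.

307.85 kip·ft

(Lr or R) → Lr = 53.32 kip·ft; (R or Lr) → Lr = 53.32 kip·ft.
[1] 1.3(124.34) + 0.2(2.46) + 0.2(76.51) + 0.2(53.32) = 188.10
[2] 1.4(124.34) + 1.4(76.51) + 0.5(53.32) = 307.85
[3] 1.4(124.34) + 1.6(53.32) + 0.3(76.51) = 282.34
The controlling combination is 2, giving 307.85 kip·ft.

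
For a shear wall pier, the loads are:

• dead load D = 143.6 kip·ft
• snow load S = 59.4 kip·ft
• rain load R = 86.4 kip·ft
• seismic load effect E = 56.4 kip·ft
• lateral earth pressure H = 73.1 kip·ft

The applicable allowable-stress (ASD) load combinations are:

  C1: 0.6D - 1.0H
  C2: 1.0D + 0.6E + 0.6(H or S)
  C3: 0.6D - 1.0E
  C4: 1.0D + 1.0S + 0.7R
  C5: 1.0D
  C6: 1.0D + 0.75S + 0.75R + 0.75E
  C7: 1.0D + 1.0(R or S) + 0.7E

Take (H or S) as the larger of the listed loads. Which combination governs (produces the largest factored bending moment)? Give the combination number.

(H or S) → H = 73.1 kip·ft; (R or S) → R = 86.4 kip·ft.
C1: 0.6(143.6) - 1.0(73.1) = 86.2 - 73.1 = 13.1
C2: 1.0(143.6) + 0.6(56.4) + 0.6(73.1) = 143.6 + 33.8 + 43.9 = 221.3
C3: 0.6(143.6) - 1.0(56.4) = 86.2 - 56.4 = 29.8
C4: 1.0(143.6) + 1.0(59.4) + 0.7(86.4) = 143.6 + 59.4 + 60.5 = 263.5
C5: 1.0(143.6) = 143.6
C6: 1.0(143.6) + 0.75(59.4) + 0.75(86.4) + 0.75(56.4) = 143.6 + 44.6 + 64.8 + 42.3 = 295.3
C7: 1.0(143.6) + 1.0(86.4) + 0.7(56.4) = 143.6 + 86.4 + 39.5 = 269.5
The largest value is 295.3 kip·ft from combination 6.

Combination 6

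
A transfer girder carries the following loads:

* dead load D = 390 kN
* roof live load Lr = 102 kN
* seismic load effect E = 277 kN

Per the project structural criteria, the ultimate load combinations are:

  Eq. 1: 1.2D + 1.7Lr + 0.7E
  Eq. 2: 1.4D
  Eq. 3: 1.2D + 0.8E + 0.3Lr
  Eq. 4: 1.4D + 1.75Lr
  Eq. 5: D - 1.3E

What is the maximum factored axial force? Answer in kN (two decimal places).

835.30 kN

Eq. 1: 1.2(390) + 1.7(102) + 0.7(277) = 468.00 + 173.40 + 193.90 = 835.30
Eq. 2: 1.4(390) = 546.00
Eq. 3: 1.2(390) + 0.8(277) + 0.3(102) = 468.00 + 221.60 + 30.60 = 720.20
Eq. 4: 1.4(390) + 1.75(102) = 546.00 + 178.50 = 724.50
Eq. 5: 1.0(390) - 1.3(277) = 390.00 - 360.10 = 29.90
Combination 1 governs: N_u = 835.30 kN.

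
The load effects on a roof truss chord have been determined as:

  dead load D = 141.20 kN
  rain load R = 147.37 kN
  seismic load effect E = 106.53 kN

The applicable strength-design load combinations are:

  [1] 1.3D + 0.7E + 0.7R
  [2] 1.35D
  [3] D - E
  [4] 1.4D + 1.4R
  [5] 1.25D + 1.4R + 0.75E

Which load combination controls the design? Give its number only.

Combination 5

[1] 1.3(141.20) + 0.7(106.53) + 0.7(147.37) = 183.56 + 74.57 + 103.16 = 361.29
[2] 1.35(141.20) = 190.62
[3] 1.0(141.20) - 1.0(106.53) = 141.20 - 106.53 = 34.67
[4] 1.4(141.20) + 1.4(147.37) = 197.68 + 206.32 = 404.00
[5] 1.25(141.20) + 1.4(147.37) + 0.75(106.53) = 176.50 + 206.32 + 79.90 = 462.72
The largest value is 462.72 kN from combination 5.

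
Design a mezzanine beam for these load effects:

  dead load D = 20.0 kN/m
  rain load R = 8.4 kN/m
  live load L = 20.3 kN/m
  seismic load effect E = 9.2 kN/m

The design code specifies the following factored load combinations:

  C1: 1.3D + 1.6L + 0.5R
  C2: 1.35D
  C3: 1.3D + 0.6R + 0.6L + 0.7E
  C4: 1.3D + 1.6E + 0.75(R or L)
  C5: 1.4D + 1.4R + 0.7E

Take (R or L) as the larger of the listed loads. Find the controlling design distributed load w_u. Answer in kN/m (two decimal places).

62.68 kN/m

(R or L) → L = 20.3 kN/m.
C1: 1.3(20.0) + 1.6(20.3) + 0.5(8.4) = 26.00 + 32.48 + 4.20 = 62.68
C2: 1.35(20.0) = 27.00
C3: 1.3(20.0) + 0.6(8.4) + 0.6(20.3) + 0.7(9.2) = 26.00 + 5.04 + 12.18 + 6.44 = 49.66
C4: 1.3(20.0) + 1.6(9.2) + 0.75(20.3) = 26.00 + 14.72 + 15.23 = 55.95
C5: 1.4(20.0) + 1.4(8.4) + 0.7(9.2) = 28.00 + 11.76 + 6.44 = 46.20
Combination 1 governs: w_u = 62.68 kN/m.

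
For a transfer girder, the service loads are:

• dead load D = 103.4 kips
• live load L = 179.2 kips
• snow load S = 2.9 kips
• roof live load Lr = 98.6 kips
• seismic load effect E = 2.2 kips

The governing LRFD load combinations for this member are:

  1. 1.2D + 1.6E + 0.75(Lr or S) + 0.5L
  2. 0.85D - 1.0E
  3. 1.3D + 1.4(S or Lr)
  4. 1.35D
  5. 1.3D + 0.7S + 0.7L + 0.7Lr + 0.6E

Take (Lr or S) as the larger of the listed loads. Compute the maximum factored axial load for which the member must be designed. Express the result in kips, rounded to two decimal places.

332.23 kips

(Lr or S) → Lr = 98.6 kips; (S or Lr) → Lr = 98.6 kips.
1. 1.2(103.4) + 1.6(2.2) + 0.75(98.6) + 0.5(179.2) = 124.08 + 3.52 + 73.95 + 89.60 = 291.15
2. 0.85(103.4) - 1.0(2.2) = 87.89 - 2.20 = 85.69
3. 1.3(103.4) + 1.4(98.6) = 134.42 + 138.04 = 272.46
4. 1.35(103.4) = 139.59
5. 1.3(103.4) + 0.7(2.9) + 0.7(179.2) + 0.7(98.6) + 0.6(2.2) = 134.42 + 2.03 + 125.44 + 69.02 + 1.32 = 332.23
The controlling combination is 5, giving 332.23 kips.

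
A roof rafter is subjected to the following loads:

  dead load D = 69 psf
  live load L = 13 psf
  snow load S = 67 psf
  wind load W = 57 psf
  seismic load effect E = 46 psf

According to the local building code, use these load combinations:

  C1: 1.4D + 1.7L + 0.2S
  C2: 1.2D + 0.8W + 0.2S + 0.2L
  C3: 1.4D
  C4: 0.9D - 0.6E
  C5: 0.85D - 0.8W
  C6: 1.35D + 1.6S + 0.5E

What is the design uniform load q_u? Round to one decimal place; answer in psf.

223.4 psf

C1: 1.4(69) + 1.7(13) + 0.2(67) = 132.1
C2: 1.2(69) + 0.8(57) + 0.2(67) + 0.2(13) = 144.4
C3: 1.4(69) = 96.6
C4: 0.9(69) - 0.6(46) = 34.5
C5: 0.85(69) - 0.8(57) = 13.1
C6: 1.35(69) + 1.6(67) + 0.5(46) = 223.4
Maximum is from combination 6.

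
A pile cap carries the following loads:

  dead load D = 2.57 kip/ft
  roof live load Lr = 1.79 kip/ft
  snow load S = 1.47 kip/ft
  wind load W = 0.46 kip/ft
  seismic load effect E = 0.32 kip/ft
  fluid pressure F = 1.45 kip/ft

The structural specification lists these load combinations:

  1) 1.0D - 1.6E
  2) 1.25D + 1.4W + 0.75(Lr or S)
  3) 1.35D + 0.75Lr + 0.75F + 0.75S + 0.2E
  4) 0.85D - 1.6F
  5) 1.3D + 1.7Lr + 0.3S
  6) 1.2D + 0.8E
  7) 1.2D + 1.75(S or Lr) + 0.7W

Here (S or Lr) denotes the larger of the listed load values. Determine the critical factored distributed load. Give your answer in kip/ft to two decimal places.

(Lr or S) → Lr = 1.79 kip/ft; (S or Lr) → Lr = 1.79 kip/ft.
1) 1.0(2.57) - 1.6(0.32) = 2.57 - 0.51 = 2.06
2) 1.25(2.57) + 1.4(0.46) + 0.75(1.79) = 5.20
3) 1.35(2.57) + 0.75(1.79) + 0.75(1.45) + 0.75(1.47) + 0.2(0.32) = 7.07
4) 0.85(2.57) - 1.6(1.45) = 2.18 - 2.32 = -0.14
5) 1.3(2.57) + 1.7(1.79) + 0.3(1.47) = 6.83
6) 1.2(2.57) + 0.8(0.32) = 3.08 + 0.26 = 3.34
7) 1.2(2.57) + 1.75(1.79) + 0.7(0.46) = 6.54
Combination 3 governs: w_u = 7.07 kip/ft.

7.07 kip/ft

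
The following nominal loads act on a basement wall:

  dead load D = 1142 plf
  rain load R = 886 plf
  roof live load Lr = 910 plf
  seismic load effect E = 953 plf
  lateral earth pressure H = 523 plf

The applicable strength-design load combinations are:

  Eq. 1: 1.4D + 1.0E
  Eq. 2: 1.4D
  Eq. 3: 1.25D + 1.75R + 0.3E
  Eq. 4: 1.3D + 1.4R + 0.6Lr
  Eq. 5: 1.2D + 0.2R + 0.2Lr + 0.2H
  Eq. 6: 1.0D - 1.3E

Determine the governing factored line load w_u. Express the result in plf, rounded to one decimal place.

3271.0 plf

Eq. 1: 1.4(1142) + 1.0(953) = 2551.8
Eq. 2: 1.4(1142) = 1598.8
Eq. 3: 1.25(1142) + 1.75(886) + 0.3(953) = 3263.9
Eq. 4: 1.3(1142) + 1.4(886) + 0.6(910) = 3271.0
Eq. 5: 1.2(1142) + 0.2(886) + 0.2(910) + 0.2(523) = 1834.2
Eq. 6: 1.0(1142) - 1.3(953) = -96.9
The controlling combination is 4, giving 3271.0 plf.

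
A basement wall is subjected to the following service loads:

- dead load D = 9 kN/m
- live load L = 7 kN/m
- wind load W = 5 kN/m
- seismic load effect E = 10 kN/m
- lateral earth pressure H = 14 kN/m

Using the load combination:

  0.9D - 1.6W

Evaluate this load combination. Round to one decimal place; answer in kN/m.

0.1 kN/m

0.9(9) - 1.6(5) = 0.1
w_u = 0.1 kN/m.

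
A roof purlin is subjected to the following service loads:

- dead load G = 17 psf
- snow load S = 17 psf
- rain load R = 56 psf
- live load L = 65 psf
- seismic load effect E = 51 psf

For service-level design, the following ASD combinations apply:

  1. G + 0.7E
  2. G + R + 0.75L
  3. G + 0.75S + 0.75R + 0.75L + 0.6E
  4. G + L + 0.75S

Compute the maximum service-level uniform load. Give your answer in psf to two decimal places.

1. 1.0(17) + 0.7(51) = 17.00 + 35.70 = 52.70
2. 1.0(17) + 1.0(56) + 0.75(65) = 17.00 + 56.00 + 48.75 = 121.75
3. 1.0(17) + 0.75(17) + 0.75(56) + 0.75(65) + 0.6(51) = 17.00 + 12.75 + 42.00 + 48.75 + 30.60 = 151.10
4. 1.0(17) + 1.0(65) + 0.75(17) = 17.00 + 65.00 + 12.75 = 94.75
The controlling combination is 3, giving 151.10 psf.

151.10 psf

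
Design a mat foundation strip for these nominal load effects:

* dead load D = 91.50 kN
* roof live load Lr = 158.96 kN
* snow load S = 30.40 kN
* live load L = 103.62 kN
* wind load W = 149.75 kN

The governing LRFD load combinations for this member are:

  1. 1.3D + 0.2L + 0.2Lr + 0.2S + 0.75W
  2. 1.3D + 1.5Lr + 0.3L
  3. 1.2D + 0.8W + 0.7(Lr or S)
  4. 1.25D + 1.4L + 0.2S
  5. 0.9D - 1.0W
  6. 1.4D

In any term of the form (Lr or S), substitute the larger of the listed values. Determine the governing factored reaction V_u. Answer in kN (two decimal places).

388.48 kN

(Lr or S) → Lr = 158.96 kN.
1. 1.3(91.50) + 0.2(103.62) + 0.2(158.96) + 0.2(30.40) + 0.75(149.75) = 289.86
2. 1.3(91.50) + 1.5(158.96) + 0.3(103.62) = 118.95 + 238.44 + 31.09 = 388.48
3. 1.2(91.50) + 0.8(149.75) + 0.7(158.96) = 109.80 + 119.80 + 111.27 = 340.87
4. 1.25(91.50) + 1.4(103.62) + 0.2(30.40) = 265.52
5. 0.9(91.50) - 1.0(149.75) = 82.35 - 149.75 = -67.40
6. 1.4(91.50) = 128.10
The controlling combination is 2, giving 388.48 kN.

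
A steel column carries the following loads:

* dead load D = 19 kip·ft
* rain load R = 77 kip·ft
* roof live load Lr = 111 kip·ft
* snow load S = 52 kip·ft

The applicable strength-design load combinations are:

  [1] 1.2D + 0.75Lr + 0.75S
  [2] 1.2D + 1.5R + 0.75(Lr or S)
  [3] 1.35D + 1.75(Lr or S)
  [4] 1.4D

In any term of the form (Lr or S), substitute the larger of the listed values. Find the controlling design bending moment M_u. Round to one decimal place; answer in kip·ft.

221.6 kip·ft

(Lr or S) → Lr = 111 kip·ft.
[1] 1.2(19) + 0.75(111) + 0.75(52) = 22.8 + 83.3 + 39.0 = 145.1
[2] 1.2(19) + 1.5(77) + 0.75(111) = 22.8 + 115.5 + 83.3 = 221.6
[3] 1.35(19) + 1.75(111) = 219.9
[4] 1.4(19) = 26.6
Combination 2 governs: M_u = 221.6 kip·ft.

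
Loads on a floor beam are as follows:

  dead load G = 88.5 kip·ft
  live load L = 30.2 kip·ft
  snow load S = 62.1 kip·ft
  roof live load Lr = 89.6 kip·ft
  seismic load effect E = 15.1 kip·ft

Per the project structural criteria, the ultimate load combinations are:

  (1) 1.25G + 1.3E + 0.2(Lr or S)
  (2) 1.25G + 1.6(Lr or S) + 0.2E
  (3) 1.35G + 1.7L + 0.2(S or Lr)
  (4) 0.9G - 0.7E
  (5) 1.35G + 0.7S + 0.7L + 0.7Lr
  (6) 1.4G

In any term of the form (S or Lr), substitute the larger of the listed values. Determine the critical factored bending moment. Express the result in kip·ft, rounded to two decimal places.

257.01 kip·ft

(Lr or S) → Lr = 89.6 kip·ft; (S or Lr) → Lr = 89.6 kip·ft.
(1) 1.25(88.5) + 1.3(15.1) + 0.2(89.6) = 148.18
(2) 1.25(88.5) + 1.6(89.6) + 0.2(15.1) = 257.01
(3) 1.35(88.5) + 1.7(30.2) + 0.2(89.6) = 188.74
(4) 0.9(88.5) - 0.7(15.1) = 69.08
(5) 1.35(88.5) + 0.7(62.1) + 0.7(30.2) + 0.7(89.6) = 246.81
(6) 1.4(88.5) = 123.90
Combination 2 governs: M_u = 257.01 kip·ft.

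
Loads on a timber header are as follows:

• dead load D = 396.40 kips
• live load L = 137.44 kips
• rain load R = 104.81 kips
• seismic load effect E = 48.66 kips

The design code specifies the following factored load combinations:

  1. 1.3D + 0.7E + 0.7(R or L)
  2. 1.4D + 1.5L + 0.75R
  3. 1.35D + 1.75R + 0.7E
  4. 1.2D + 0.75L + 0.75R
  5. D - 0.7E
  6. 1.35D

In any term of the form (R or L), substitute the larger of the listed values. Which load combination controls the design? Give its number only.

(R or L) → L = 137.44 kips.
1. 1.3(396.40) + 0.7(48.66) + 0.7(137.44) = 515.32 + 34.06 + 96.21 = 645.59
2. 1.4(396.40) + 1.5(137.44) + 0.75(104.81) = 554.96 + 206.16 + 78.61 = 839.73
3. 1.35(396.40) + 1.75(104.81) + 0.7(48.66) = 535.14 + 183.42 + 34.06 = 752.62
4. 1.2(396.40) + 0.75(137.44) + 0.75(104.81) = 475.68 + 103.08 + 78.61 = 657.37
5. 1.0(396.40) - 0.7(48.66) = 396.40 - 34.06 = 362.34
6. 1.35(396.40) = 535.14
The largest value is 839.73 kips from combination 2.

Combination 2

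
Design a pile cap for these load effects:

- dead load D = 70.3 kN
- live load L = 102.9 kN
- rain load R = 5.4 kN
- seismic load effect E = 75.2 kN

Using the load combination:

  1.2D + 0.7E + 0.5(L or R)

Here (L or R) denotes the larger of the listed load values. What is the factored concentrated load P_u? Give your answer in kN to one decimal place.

188.5 kN

(L or R) → L = 102.9 kN.
1.2(70.3) + 0.7(75.2) + 0.5(102.9) = 188.5
P_u = 188.5 kN.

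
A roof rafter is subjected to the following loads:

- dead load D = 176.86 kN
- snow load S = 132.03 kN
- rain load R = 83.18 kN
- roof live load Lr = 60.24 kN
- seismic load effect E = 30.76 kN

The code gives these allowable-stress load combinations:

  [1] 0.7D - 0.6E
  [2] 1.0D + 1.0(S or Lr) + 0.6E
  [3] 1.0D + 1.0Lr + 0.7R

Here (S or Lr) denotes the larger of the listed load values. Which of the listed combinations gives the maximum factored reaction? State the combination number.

Combination 2

(S or Lr) → S = 132.03 kN.
[1] 0.7(176.86) - 0.6(30.76) = 105.35
[2] 1.0(176.86) + 1.0(132.03) + 0.6(30.76) = 176.86 + 132.03 + 18.46 = 327.35
[3] 1.0(176.86) + 1.0(60.24) + 0.7(83.18) = 176.86 + 60.24 + 58.23 = 295.33
The largest value is 327.35 kN from combination 2.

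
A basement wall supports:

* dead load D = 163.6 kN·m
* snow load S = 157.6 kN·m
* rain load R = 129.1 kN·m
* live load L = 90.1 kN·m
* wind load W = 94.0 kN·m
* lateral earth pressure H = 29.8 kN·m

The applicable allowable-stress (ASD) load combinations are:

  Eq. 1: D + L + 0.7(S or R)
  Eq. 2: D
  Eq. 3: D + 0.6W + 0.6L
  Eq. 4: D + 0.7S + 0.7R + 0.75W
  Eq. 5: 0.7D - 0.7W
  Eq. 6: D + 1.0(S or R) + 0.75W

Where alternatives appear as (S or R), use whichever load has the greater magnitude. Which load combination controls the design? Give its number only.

(S or R) → S = 157.6 kN·m.
Eq. 1: 1.0(163.6) + 1.0(90.1) + 0.7(157.6) = 163.60 + 90.10 + 110.32 = 364.02
Eq. 2: 1.0(163.6) = 163.60
Eq. 3: 1.0(163.6) + 0.6(94.0) + 0.6(90.1) = 163.60 + 56.40 + 54.06 = 274.06
Eq. 4: 1.0(163.6) + 0.7(157.6) + 0.7(129.1) + 0.75(94.0) = 163.60 + 110.32 + 90.37 + 70.50 = 434.79
Eq. 5: 0.7(163.6) - 0.7(94.0) = 114.52 - 65.80 = 48.72
Eq. 6: 1.0(163.6) + 1.0(157.6) + 0.75(94.0) = 163.60 + 157.60 + 70.50 = 391.70
The largest value is 434.79 kN·m from combination 4.

Combination 4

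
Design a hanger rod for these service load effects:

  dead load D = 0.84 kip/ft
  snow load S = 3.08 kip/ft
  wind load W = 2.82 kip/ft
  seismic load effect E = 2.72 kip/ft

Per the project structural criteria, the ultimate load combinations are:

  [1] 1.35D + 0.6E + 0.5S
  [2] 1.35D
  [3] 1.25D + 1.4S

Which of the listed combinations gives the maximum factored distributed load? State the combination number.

[1] 1.35(0.84) + 0.6(2.72) + 0.5(3.08) = 4.31
[2] 1.35(0.84) = 1.13
[3] 1.25(0.84) + 1.4(3.08) = 5.36
The largest value is 5.36 kip/ft from combination 3.

Combination 3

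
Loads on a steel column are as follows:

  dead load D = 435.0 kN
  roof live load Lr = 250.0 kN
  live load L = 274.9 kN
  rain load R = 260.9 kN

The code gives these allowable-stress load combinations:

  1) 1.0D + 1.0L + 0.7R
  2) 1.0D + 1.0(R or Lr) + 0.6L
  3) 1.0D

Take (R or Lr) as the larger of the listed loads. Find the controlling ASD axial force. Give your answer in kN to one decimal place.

(R or Lr) → R = 260.9 kN.
1) 1.0(435.0) + 1.0(274.9) + 0.7(260.9) = 435.0 + 274.9 + 182.6 = 892.5
2) 1.0(435.0) + 1.0(260.9) + 0.6(274.9) = 435.0 + 260.9 + 164.9 = 860.8
3) 1.0(435.0) = 435.0
Maximum is from combination 1.

892.5 kN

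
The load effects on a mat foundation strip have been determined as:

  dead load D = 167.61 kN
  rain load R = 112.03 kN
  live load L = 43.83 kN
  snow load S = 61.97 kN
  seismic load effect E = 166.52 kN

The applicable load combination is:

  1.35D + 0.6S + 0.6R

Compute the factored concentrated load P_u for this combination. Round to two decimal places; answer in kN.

1.35(167.61) + 0.6(61.97) + 0.6(112.03) = 226.27 + 37.18 + 67.22 = 330.67
P_u = 330.67 kN.

330.67 kN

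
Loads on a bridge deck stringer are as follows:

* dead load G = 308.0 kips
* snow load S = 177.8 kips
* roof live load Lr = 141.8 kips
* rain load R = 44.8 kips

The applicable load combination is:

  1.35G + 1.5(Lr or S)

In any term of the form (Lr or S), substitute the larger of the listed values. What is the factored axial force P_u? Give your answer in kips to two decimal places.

682.50 kips

(Lr or S) → S = 177.8 kips.
1.35(308.0) + 1.5(177.8) = 415.80 + 266.70 = 682.50
P_u = 682.50 kips.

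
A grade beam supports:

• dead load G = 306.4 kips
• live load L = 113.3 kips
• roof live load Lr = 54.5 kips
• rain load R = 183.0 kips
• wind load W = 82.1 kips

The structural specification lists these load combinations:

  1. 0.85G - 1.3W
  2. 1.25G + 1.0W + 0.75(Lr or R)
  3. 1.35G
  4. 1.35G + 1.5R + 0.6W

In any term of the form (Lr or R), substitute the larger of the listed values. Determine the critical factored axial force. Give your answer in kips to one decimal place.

737.4 kips

(Lr or R) → R = 183.0 kips.
1. 0.85(306.4) - 1.3(82.1) = 260.4 - 106.7 = 153.7
2. 1.25(306.4) + 1.0(82.1) + 0.75(183.0) = 383.0 + 82.1 + 137.3 = 602.4
3. 1.35(306.4) = 413.6
4. 1.35(306.4) + 1.5(183.0) + 0.6(82.1) = 413.6 + 274.5 + 49.3 = 737.4
The controlling combination is 4, giving 737.4 kips.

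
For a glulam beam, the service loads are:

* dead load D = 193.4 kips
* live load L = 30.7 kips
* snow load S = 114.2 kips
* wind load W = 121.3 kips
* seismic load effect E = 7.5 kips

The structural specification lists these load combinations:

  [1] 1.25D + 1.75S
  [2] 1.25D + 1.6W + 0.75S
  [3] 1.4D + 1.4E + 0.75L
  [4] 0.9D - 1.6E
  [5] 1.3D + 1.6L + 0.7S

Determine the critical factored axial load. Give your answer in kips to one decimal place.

[1] 1.25(193.4) + 1.75(114.2) = 441.6
[2] 1.25(193.4) + 1.6(121.3) + 0.75(114.2) = 521.5
[3] 1.4(193.4) + 1.4(7.5) + 0.75(30.7) = 304.3
[4] 0.9(193.4) - 1.6(7.5) = 162.1
[5] 1.3(193.4) + 1.6(30.7) + 0.7(114.2) = 380.5
Maximum is from combination 2.

521.5 kips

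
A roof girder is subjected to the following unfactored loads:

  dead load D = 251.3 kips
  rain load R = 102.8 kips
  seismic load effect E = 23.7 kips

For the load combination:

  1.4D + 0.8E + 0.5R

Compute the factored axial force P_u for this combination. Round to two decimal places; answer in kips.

422.18 kips

1.4(251.3) + 0.8(23.7) + 0.5(102.8) = 351.82 + 18.96 + 51.40 = 422.18
P_u = 422.18 kips.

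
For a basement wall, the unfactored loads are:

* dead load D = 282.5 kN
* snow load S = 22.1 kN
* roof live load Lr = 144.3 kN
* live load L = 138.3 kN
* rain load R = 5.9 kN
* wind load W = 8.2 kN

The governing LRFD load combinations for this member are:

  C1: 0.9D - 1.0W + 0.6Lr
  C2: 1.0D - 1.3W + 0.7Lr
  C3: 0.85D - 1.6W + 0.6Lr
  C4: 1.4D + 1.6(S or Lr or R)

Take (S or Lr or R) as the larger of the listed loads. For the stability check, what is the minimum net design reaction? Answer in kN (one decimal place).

(S or Lr or R) → Lr = 144.3 kN.
C1: 0.9(282.5) - 1.0(8.2) + 0.6(144.3) = 332.6
C2: 1.0(282.5) - 1.3(8.2) + 0.7(144.3) = 372.9
C3: 0.85(282.5) - 1.6(8.2) + 0.6(144.3) = 313.6
C4: 1.4(282.5) + 1.6(144.3) = 626.4
Combination 3 gives the minimum: 313.6 kN.

313.6 kN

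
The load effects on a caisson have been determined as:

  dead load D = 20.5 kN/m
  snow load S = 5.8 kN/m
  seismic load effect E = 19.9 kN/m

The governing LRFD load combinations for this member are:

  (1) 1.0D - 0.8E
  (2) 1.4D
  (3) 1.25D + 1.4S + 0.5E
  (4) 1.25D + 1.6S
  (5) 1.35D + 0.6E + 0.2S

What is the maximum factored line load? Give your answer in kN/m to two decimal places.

(1) 1.0(20.5) - 0.8(19.9) = 20.50 - 15.92 = 4.58
(2) 1.4(20.5) = 28.70
(3) 1.25(20.5) + 1.4(5.8) + 0.5(19.9) = 25.63 + 8.12 + 9.95 = 43.70
(4) 1.25(20.5) + 1.6(5.8) = 25.63 + 9.28 = 34.91
(5) 1.35(20.5) + 0.6(19.9) + 0.2(5.8) = 27.68 + 11.94 + 1.16 = 40.78
The controlling combination is 3, giving 43.70 kN/m.

43.70 kN/m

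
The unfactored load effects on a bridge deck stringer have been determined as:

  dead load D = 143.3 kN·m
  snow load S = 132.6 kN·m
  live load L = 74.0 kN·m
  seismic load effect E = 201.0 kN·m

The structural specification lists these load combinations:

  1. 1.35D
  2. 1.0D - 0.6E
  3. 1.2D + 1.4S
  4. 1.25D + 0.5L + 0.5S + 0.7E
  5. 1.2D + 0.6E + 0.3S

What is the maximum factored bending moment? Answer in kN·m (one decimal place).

423.1 kN·m

1. 1.35(143.3) = 193.5
2. 1.0(143.3) - 0.6(201.0) = 143.3 - 120.6 = 22.7
3. 1.2(143.3) + 1.4(132.6) = 172.0 + 185.6 = 357.6
4. 1.25(143.3) + 0.5(74.0) + 0.5(132.6) + 0.7(201.0) = 179.1 + 37.0 + 66.3 + 140.7 = 423.1
5. 1.2(143.3) + 0.6(201.0) + 0.3(132.6) = 332.3
Combination 4 governs: M_u = 423.1 kN·m.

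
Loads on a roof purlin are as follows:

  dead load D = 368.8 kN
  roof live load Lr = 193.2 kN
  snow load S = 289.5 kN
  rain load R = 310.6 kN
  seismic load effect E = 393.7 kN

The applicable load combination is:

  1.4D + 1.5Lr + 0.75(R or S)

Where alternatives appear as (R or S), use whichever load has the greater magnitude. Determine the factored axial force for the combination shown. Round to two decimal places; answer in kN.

1039.07 kN

(R or S) → R = 310.6 kN.
1.4(368.8) + 1.5(193.2) + 0.75(310.6) = 516.32 + 289.80 + 232.95 = 1039.07
N_u = 1039.07 kN.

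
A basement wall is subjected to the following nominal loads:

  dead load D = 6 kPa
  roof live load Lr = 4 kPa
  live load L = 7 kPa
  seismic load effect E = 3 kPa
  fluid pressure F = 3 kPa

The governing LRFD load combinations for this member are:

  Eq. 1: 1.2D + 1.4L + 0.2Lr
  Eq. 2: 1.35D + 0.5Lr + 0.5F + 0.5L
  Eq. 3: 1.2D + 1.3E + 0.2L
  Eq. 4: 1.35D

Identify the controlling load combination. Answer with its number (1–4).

Eq. 1: 1.2(6) + 1.4(7) + 0.2(4) = 7.20 + 9.80 + 0.80 = 17.80
Eq. 2: 1.35(6) + 0.5(4) + 0.5(3) + 0.5(7) = 8.10 + 2.00 + 1.50 + 3.50 = 15.10
Eq. 3: 1.2(6) + 1.3(3) + 0.2(7) = 7.20 + 3.90 + 1.40 = 12.50
Eq. 4: 1.35(6) = 8.10
The largest value is 17.80 kPa from combination 1.

Combination 1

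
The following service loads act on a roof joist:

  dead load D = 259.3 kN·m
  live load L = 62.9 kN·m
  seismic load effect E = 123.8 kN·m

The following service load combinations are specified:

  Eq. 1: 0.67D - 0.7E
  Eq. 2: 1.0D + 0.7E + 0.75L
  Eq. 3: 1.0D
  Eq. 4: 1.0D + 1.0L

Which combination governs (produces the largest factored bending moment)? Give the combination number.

Eq. 1: 0.67(259.3) - 0.7(123.8) = 87.1
Eq. 2: 1.0(259.3) + 0.7(123.8) + 0.75(62.9) = 393.1
Eq. 3: 1.0(259.3) = 259.3
Eq. 4: 1.0(259.3) + 1.0(62.9) = 322.2
The largest value is 393.1 kN·m from combination 2.

Combination 2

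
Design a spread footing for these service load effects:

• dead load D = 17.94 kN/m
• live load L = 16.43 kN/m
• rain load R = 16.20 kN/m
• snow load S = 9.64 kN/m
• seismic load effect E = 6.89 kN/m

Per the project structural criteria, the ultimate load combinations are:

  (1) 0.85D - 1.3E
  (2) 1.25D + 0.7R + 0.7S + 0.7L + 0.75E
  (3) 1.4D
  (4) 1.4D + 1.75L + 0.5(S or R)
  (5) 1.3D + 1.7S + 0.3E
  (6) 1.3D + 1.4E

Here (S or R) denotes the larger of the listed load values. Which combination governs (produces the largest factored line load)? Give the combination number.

(S or R) → R = 16.20 kN/m.
(1) 0.85(17.94) - 1.3(6.89) = 15.25 - 8.96 = 6.29
(2) 1.25(17.94) + 0.7(16.20) + 0.7(9.64) + 0.7(16.43) + 0.75(6.89) = 57.18
(3) 1.4(17.94) = 25.12
(4) 1.4(17.94) + 1.75(16.43) + 0.5(16.20) = 25.12 + 28.75 + 8.10 = 61.97
(5) 1.3(17.94) + 1.7(9.64) + 0.3(6.89) = 23.32 + 16.39 + 2.07 = 41.78
(6) 1.3(17.94) + 1.4(6.89) = 23.32 + 9.65 = 32.97
The largest value is 61.97 kN/m from combination 4.

Combination 4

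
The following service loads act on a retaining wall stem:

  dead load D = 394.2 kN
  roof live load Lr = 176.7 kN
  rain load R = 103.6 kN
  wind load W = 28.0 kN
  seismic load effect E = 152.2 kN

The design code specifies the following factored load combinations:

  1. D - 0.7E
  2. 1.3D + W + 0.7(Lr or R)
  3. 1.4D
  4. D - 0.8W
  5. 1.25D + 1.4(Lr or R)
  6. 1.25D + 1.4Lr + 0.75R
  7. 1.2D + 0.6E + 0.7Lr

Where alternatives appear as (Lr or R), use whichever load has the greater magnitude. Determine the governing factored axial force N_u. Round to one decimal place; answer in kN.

817.8 kN

(Lr or R) → Lr = 176.7 kN.
1. 1.0(394.2) - 0.7(152.2) = 394.2 - 106.5 = 287.7
2. 1.3(394.2) + 1.0(28.0) + 0.7(176.7) = 512.5 + 28.0 + 123.7 = 664.2
3. 1.4(394.2) = 551.9
4. 1.0(394.2) - 0.8(28.0) = 394.2 - 22.4 = 371.8
5. 1.25(394.2) + 1.4(176.7) = 740.1
6. 1.25(394.2) + 1.4(176.7) + 0.75(103.6) = 817.8
7. 1.2(394.2) + 0.6(152.2) + 0.7(176.7) = 688.1
Combination 6 governs: N_u = 817.8 kN.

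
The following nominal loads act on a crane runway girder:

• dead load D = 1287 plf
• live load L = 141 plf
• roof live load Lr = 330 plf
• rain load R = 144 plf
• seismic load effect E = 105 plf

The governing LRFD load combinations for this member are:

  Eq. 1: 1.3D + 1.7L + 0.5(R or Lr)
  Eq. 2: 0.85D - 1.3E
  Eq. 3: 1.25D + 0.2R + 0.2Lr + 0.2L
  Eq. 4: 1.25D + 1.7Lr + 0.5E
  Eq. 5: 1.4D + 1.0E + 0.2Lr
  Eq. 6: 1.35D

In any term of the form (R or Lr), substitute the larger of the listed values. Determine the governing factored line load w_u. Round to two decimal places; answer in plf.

2222.25 plf

(R or Lr) → Lr = 330 plf.
Eq. 1: 1.3(1287) + 1.7(141) + 0.5(330) = 1673.10 + 239.70 + 165.00 = 2077.80
Eq. 2: 0.85(1287) - 1.3(105) = 1093.95 - 136.50 = 957.45
Eq. 3: 1.25(1287) + 0.2(144) + 0.2(330) + 0.2(141) = 1608.75 + 28.80 + 66.00 + 28.20 = 1731.75
Eq. 4: 1.25(1287) + 1.7(330) + 0.5(105) = 1608.75 + 561.00 + 52.50 = 2222.25
Eq. 5: 1.4(1287) + 1.0(105) + 0.2(330) = 1801.80 + 105.00 + 66.00 = 1972.80
Eq. 6: 1.35(1287) = 1737.45
Combination 4 governs: w_u = 2222.25 plf.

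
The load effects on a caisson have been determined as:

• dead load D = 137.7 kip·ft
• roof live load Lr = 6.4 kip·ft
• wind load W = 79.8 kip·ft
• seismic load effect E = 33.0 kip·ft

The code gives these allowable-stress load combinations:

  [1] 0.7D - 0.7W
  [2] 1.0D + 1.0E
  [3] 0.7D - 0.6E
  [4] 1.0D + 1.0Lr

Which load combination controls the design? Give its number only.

Combination 2

[1] 0.7(137.7) - 0.7(79.8) = 96.4 - 55.9 = 40.5
[2] 1.0(137.7) + 1.0(33.0) = 137.7 + 33.0 = 170.7
[3] 0.7(137.7) - 0.6(33.0) = 96.4 - 19.8 = 76.6
[4] 1.0(137.7) + 1.0(6.4) = 137.7 + 6.4 = 144.1
The largest value is 170.7 kip·ft from combination 2.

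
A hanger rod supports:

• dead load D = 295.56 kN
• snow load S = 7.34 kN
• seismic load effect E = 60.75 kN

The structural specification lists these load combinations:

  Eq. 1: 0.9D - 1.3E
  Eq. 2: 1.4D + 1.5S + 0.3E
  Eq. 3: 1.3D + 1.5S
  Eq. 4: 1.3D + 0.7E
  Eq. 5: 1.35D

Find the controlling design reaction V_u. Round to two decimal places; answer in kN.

443.02 kN

Eq. 1: 0.9(295.56) - 1.3(60.75) = 187.03
Eq. 2: 1.4(295.56) + 1.5(7.34) + 0.3(60.75) = 413.78 + 11.01 + 18.23 = 443.02
Eq. 3: 1.3(295.56) + 1.5(7.34) = 384.23 + 11.01 = 395.24
Eq. 4: 1.3(295.56) + 0.7(60.75) = 426.75
Eq. 5: 1.35(295.56) = 399.01
Combination 2 governs: V_u = 443.02 kN.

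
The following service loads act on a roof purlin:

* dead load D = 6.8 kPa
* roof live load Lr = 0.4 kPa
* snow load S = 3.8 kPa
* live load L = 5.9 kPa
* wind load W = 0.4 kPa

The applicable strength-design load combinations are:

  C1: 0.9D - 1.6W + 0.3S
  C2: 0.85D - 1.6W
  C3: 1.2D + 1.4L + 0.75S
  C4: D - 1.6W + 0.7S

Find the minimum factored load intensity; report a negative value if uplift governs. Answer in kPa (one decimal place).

C1: 0.9(6.8) - 1.6(0.4) + 0.3(3.8) = 6.6
C2: 0.85(6.8) - 1.6(0.4) = 5.1
C3: 1.2(6.8) + 1.4(5.9) + 0.75(3.8) = 19.3
C4: 1.0(6.8) - 1.6(0.4) + 0.7(3.8) = 8.8
Combination 2 gives the minimum: 5.1 kPa.

5.1 kPa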